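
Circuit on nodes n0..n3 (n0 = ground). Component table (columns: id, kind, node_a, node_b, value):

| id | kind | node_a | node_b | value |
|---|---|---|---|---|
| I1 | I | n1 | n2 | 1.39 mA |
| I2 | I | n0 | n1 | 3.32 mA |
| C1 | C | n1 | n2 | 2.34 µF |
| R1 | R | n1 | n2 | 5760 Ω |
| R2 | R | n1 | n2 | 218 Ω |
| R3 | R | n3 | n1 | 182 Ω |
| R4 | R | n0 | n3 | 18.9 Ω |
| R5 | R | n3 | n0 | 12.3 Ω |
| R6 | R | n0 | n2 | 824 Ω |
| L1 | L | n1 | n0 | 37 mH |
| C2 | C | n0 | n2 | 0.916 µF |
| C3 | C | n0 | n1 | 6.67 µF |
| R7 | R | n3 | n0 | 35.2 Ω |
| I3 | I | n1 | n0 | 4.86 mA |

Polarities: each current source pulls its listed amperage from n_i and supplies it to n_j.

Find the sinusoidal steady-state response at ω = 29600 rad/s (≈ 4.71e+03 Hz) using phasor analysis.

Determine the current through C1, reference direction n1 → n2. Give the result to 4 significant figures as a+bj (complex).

MNA unknowns: 3 node voltages V₁..V_3
I1: z[1]−=0.00139, z[2]+=0.00139
I2: z[0]−=0.00332, z[1]+=0.00332
C1: Y=0.000+0.06926j on G[1,2]
R1: Y=0.0001736+0.000j on G[1,2]
R2: Y=0.004587+0.000j on G[1,2]
R3: Y=0.005495+0.000j on G[3,1]
R4: Y=0.05291+0.000j on G[0,3]
R5: Y=0.08130+0.000j on G[3,0]
R6: Y=0.001214+0.000j on G[0,2]
L1: Y=0.000-0.0009131j on G[1,0]
C2: Y=0.000+0.02711j on G[0,2]
C3: Y=0.000+0.1974j on G[0,1]
R7: Y=0.02841+0.000j on G[3,0]
I3: z[1]−=0.00486, z[0]+=0.00486
solve → V1=-0.0002923+0.008929j, V2=0.0007236-0.007946j, V3=-9.552e-06+0.0002918j

-0.001169-7.036e-05j A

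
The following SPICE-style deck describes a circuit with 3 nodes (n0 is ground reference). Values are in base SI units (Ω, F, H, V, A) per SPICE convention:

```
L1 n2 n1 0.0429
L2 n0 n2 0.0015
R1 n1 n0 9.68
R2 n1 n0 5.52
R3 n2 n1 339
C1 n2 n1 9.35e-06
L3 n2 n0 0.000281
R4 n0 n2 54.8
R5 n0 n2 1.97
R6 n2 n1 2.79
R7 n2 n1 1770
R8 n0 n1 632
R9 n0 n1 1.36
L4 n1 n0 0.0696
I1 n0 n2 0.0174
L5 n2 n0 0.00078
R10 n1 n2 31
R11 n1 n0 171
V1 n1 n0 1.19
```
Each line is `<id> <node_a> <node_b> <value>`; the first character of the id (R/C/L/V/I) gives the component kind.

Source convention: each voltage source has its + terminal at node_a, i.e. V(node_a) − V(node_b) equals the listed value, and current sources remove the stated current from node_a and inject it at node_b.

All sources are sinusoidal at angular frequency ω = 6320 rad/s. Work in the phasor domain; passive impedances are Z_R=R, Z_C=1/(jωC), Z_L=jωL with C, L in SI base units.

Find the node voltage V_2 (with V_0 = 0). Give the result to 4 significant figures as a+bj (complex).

Element admittances at ω=6320 rad/s:
  Y(L1) = 0.000-0.003688j S between n2,n1
  Y(L2) = 0.000-0.1055j S between n0,n2
  Y(R1) = 0.1033+0.000j S between n1,n0
  Y(R2) = 0.1812+0.000j S between n1,n0
  Y(R3) = 0.002950+0.000j S between n2,n1
  Y(C1) = 0.000+0.05909j S between n2,n1
  Y(L3) = 0.000-0.5631j S between n2,n0
  Y(R4) = 0.01825+0.000j S between n0,n2
  Y(R5) = 0.5076+0.000j S between n0,n2
  Y(R6) = 0.3584+0.000j S between n2,n1
  Y(R7) = 0.0005650+0.000j S between n2,n1
  Y(R8) = 0.001582+0.000j S between n0,n1
  Y(R9) = 0.7353+0.000j S between n0,n1
  Y(L4) = 0.000-0.002273j S between n1,n0
  I1: injects 0.0174 A into n2 (from n0)
  Y(L5) = 0.000-0.2029j S between n2,n0
  Y(R10) = 0.03226+0.000j S between n1,n2
  Y(R11) = 0.005848+0.000j S between n1,n0
  V1: constraint V(n1)−V(n0) = 1.19
Assemble and solve the 3×3 MNA system:
  V(n1)=1.190+0.000j  V(n2)=0.2604+0.3026j
  i(V1)=-1.606+0.07048j

0.2604+0.3026j V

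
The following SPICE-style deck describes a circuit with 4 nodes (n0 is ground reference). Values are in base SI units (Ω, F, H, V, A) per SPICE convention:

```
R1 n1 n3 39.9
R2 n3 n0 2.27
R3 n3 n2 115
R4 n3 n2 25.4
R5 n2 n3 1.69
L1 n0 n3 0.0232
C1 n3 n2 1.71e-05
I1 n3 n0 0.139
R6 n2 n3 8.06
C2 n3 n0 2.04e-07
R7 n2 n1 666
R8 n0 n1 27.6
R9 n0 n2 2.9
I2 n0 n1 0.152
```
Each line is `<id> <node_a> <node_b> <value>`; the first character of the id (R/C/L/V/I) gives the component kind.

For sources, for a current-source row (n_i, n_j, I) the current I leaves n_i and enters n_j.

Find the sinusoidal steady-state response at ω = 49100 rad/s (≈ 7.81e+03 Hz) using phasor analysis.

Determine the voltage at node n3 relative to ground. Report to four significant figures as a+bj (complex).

-0.1022+0.009251j V

Element admittances at ω=49100 rad/s:
  Y(R1) = 0.02506+0.000j S between n1,n3
  Y(R2) = 0.4405+0.000j S between n3,n0
  Y(R3) = 0.008696+0.000j S between n3,n2
  Y(R4) = 0.03937+0.000j S between n3,n2
  Y(R5) = 0.5917+0.000j S between n2,n3
  Y(L1) = 0.000-0.0008779j S between n0,n3
  Y(C1) = 0.000+0.8396j S between n3,n2
  I1: injects 0.139 A into n0 (from n3)
  Y(R6) = 0.1241+0.000j S between n2,n3
  Y(C2) = 0.000+0.01002j S between n3,n0
  Y(R7) = 0.001502+0.000j S between n2,n1
  Y(R8) = 0.03623+0.000j S between n0,n1
  Y(R9) = 0.3448+0.000j S between n0,n2
  I2: injects 0.152 A into n1 (from n0)
Assemble and solve the 3×3 MNA system:
  V(n1)=2.378+0.003466j  V(n2)=-0.08129-0.009473j  V(n3)=-0.1022+0.009251j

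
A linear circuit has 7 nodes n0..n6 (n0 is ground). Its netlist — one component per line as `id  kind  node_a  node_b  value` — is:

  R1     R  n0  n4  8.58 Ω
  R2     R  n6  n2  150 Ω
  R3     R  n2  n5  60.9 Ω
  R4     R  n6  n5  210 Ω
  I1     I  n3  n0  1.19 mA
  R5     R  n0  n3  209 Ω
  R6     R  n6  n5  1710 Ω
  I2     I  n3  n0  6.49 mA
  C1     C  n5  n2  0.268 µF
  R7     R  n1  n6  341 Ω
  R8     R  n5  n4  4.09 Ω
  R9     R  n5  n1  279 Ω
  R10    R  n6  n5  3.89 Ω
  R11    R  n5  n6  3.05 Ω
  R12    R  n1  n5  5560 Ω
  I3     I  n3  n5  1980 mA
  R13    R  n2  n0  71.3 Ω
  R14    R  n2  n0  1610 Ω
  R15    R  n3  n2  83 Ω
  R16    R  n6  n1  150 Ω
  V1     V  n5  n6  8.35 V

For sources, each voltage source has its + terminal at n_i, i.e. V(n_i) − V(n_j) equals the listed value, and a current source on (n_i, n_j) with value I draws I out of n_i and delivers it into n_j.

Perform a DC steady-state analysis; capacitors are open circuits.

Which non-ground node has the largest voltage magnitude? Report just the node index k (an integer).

MNA unknowns: 6 node voltages V₁..V_6 plus 1 source current (V1)
R1: Y=0.1166 on G[0,4]
R2: Y=0.006667 on G[6,2]
R3: Y=0.01642 on G[2,5]
R4: Y=0.004762 on G[6,5]
I1: z[3]−=0.00119, z[0]+=0.00119
R5: Y=0.004785 on G[0,3]
R6: Y=0.0005848 on G[6,5]
I2: z[3]−=0.00649, z[0]+=0.00649
C1: Y=0.000 on G[5,2]
R7: Y=0.002933 on G[1,6]
R8: Y=0.2445 on G[5,4]
R9: Y=0.003584 on G[5,1]
R10: Y=0.2571 on G[6,5]
R11: Y=0.3279 on G[5,6]
R12: Y=0.0001799 on G[1,5]
I3: z[3]−=1.98, z[5]+=1.98
R13: Y=0.01403 on G[2,0]
R14: Y=0.0006211 on G[2,0]
R15: Y=0.01205 on G[3,2]
R16: Y=0.006667 on G[6,1]
V1: row V5−V6=8.35, i_V1 at 5,6
solve → V1=7.547, V2=-28.32, V3=-138.4, V4=9.173, V5=13.55, V6=5.195
aux → i_V1=-4.728

3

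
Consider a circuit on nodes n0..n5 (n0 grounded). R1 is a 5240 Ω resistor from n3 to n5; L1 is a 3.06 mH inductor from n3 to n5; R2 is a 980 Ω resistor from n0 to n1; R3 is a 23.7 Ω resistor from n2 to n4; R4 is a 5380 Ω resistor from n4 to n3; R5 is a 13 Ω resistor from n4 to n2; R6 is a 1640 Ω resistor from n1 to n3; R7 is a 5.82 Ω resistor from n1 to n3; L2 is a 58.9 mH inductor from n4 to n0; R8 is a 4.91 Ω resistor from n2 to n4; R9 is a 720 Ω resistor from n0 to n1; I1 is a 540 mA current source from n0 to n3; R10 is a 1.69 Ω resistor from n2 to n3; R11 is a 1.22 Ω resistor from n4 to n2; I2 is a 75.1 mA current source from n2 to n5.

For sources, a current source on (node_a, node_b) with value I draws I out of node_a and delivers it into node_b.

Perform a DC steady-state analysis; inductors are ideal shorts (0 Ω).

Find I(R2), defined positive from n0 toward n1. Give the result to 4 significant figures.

-0.001512 A

Element admittances at DC:
  Y(R1) = 0.0001908 S between n3,n5
  L1: short n3↔n5 (DC inductor)
  Y(R2) = 0.001020 S between n0,n1
  Y(R3) = 0.04219 S between n2,n4
  Y(R4) = 0.0001859 S between n4,n3
  Y(R5) = 0.07692 S between n4,n2
  Y(R6) = 0.0006098 S between n1,n3
  Y(R7) = 0.1718 S between n1,n3
  L2: short n4↔n0 (DC inductor)
  Y(R8) = 0.2037 S between n2,n4
  Y(R9) = 0.001389 S between n0,n1
  I1: injects 0.54 A into n3 (from n0)
  Y(R10) = 0.5917 S between n2,n3
  Y(R11) = 0.8197 S between n4,n2
  I2: injects 0.0751 A into n5 (from n2)
Assemble and solve the 7×7 MNA system:
  V(n1)=1.482  V(n2)=0.4693  V(n3)=1.502  V(n4)=0.000  V(n5)=1.502
  i(L1)=-0.07510  i(L2)=0.5364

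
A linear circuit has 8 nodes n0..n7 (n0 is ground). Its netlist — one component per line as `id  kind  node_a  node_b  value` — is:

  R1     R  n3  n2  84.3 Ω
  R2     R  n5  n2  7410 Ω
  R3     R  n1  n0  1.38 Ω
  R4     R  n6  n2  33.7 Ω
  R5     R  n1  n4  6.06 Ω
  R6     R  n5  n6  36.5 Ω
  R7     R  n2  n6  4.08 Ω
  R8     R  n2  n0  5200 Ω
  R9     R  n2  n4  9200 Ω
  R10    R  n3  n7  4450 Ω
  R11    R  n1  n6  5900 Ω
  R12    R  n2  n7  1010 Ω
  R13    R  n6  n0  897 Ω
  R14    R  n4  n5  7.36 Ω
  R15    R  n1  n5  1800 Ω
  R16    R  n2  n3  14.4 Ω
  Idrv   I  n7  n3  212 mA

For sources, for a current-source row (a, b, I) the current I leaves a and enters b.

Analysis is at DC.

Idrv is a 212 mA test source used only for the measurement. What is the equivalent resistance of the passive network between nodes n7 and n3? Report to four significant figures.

R_eq = 831.3 Ω

Element admittances at DC:
  Y(R1) = 0.01186 S between n3,n2
  Y(R2) = 0.0001350 S between n5,n2
  Y(R3) = 0.7246 S between n1,n0
  Y(R4) = 0.02967 S between n6,n2
  Y(R5) = 0.1650 S between n1,n4
  Y(R6) = 0.02740 S between n5,n6
  Y(R7) = 0.2451 S between n2,n6
  Y(R8) = 0.0001923 S between n2,n0
  Y(R9) = 0.0001087 S between n2,n4
  Y(R10) = 0.0002247 S between n3,n7
  Y(R11) = 0.0001695 S between n1,n6
  Y(R12) = 0.0009901 S between n2,n7
  Y(R13) = 0.001115 S between n6,n0
  Y(R14) = 0.1359 S between n4,n5
  Y(R15) = 0.0005556 S between n1,n5
  Y(R16) = 0.06944 S between n2,n3
  Idrv: injects 0.212 A into n3 (from n7)
Assemble and solve the 7×7 MNA system:
  V(n1)=0.000  V(n2)=0.000  V(n3)=2.120  V(n4)=0.000  V(n5)=0.000  V(n6)=0.000  V(n7)=-174.1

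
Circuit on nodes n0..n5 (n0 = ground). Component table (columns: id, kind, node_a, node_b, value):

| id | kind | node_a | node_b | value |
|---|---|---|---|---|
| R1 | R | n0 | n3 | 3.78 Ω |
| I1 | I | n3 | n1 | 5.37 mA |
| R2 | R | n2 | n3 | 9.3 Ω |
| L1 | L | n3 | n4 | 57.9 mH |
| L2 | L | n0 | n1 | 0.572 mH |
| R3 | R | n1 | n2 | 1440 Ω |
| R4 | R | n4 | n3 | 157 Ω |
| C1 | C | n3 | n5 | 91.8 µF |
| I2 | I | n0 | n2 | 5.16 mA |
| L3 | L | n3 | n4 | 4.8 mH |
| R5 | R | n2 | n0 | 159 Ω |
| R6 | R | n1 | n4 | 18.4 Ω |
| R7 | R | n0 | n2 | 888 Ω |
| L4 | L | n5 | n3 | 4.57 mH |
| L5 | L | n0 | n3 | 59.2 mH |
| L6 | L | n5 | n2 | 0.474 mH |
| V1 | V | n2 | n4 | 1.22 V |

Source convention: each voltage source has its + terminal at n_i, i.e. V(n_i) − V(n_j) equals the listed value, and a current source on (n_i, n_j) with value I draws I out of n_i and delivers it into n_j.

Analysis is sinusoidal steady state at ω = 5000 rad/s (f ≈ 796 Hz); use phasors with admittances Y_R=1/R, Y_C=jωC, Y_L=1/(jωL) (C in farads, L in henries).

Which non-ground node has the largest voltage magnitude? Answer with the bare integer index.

Element admittances at ω=5000 rad/s:
  Y(R1) = 0.2646+0.000j S between n0,n3
  I1: injects 0.00537 A into n1 (from n3)
  Y(R2) = 0.1075+0.000j S between n2,n3
  Y(L1) = 0.000-0.003454j S between n3,n4
  Y(L2) = 0.000-0.3497j S between n0,n1
  Y(R3) = 0.0006944+0.000j S between n1,n2
  Y(R4) = 0.006369+0.000j S between n4,n3
  Y(C1) = 0.000+0.4590j S between n3,n5
  I2: injects 0.00516 A into n2 (from n0)
  Y(L3) = 0.000-0.04167j S between n3,n4
  Y(R5) = 0.006289+0.000j S between n2,n0
  Y(R6) = 0.05435+0.000j S between n1,n4
  Y(R7) = 0.001126+0.000j S between n0,n2
  Y(L4) = 0.000-0.04376j S between n5,n3
  Y(L5) = 0.000-0.003378j S between n0,n3
  Y(L6) = 0.000-0.4219j S between n5,n2
  V1: constraint V(n2)−V(n4) = 1.22
Assemble and solve the 6×6 MNA system:
  V(n1)=-0.01837-0.1403j  V(n2)=0.1974-0.02361j  V(n3)=0.1997-0.02107j  V(n4)=-1.023-0.02361j  V(n5)=0.05251-0.1807j
  i(V1)=-0.06248+0.06148j

4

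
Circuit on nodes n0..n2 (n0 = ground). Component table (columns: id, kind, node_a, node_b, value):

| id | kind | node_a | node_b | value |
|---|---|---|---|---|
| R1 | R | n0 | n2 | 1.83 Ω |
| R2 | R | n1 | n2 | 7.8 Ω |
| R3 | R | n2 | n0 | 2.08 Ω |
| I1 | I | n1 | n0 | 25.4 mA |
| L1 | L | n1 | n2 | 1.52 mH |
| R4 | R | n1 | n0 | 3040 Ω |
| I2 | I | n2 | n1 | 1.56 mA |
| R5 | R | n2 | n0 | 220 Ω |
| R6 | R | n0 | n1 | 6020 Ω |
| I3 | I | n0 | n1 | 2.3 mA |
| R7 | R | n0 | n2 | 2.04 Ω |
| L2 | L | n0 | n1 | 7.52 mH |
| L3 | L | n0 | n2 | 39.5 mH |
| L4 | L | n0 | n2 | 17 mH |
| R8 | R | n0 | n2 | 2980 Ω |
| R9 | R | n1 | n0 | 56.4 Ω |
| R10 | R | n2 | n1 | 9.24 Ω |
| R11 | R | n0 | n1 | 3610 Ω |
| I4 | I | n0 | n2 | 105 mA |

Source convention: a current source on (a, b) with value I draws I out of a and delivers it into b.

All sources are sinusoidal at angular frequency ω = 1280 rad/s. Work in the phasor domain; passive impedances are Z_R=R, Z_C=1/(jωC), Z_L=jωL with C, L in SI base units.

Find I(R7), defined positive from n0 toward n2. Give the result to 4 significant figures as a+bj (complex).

-0.02686-0.002435j A

Apply KCL at each of the 2 non-ground nodes and solve the resulting linear system.
Node n1: branches {R2, I1, L1, R4, I2, R6, I3, L2, R9, R10, R11} → V_1 = 0.03388-0.02374j
Node n2: branches {R1, R2, R3, L1, I2, R5, R7, L3, L4, R8, R10, I4} → V_2 = 0.05479+0.004967j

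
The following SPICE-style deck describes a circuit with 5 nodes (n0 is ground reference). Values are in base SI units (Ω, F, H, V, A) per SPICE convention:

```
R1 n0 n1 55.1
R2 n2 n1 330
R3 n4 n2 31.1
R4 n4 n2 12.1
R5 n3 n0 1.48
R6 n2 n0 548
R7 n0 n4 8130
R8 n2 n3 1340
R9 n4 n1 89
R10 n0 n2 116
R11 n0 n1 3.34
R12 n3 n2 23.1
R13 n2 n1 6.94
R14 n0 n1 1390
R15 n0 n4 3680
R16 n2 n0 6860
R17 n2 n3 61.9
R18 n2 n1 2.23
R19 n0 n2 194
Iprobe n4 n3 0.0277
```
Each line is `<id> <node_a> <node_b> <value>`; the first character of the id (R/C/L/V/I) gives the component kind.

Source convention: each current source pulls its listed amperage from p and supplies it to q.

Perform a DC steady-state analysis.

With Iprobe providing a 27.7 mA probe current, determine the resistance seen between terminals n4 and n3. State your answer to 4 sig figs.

Element admittances at DC:
  Y(R1) = 0.01815 S between n0,n1
  Y(R2) = 0.003030 S between n2,n1
  Y(R3) = 0.03215 S between n4,n2
  Y(R4) = 0.08264 S between n4,n2
  Y(R5) = 0.6757 S between n3,n0
  Y(R6) = 0.001825 S between n2,n0
  Y(R7) = 0.0001230 S between n0,n4
  Y(R8) = 0.0007463 S between n2,n3
  Y(R9) = 0.01124 S between n4,n1
  Y(R10) = 0.008621 S between n0,n2
  Y(R11) = 0.2994 S between n0,n1
  Y(R12) = 0.04329 S between n3,n2
  Y(R13) = 0.1441 S between n2,n1
  Y(R14) = 0.0007194 S between n0,n1
  Y(R15) = 0.0002717 S between n0,n4
  Y(R16) = 0.0001458 S between n2,n0
  Y(R17) = 0.01616 S between n2,n3
  Y(R18) = 0.4484 S between n2,n1
  Y(R19) = 0.005155 S between n0,n2
  Iprobe: injects 0.0277 A into n3 (from n4)
Assemble and solve the 4×4 MNA system:
  V(n1)=-0.06002  V(n2)=-0.08749  V(n3)=0.03049  V(n4)=-0.3039

R_eq = 12.07 Ω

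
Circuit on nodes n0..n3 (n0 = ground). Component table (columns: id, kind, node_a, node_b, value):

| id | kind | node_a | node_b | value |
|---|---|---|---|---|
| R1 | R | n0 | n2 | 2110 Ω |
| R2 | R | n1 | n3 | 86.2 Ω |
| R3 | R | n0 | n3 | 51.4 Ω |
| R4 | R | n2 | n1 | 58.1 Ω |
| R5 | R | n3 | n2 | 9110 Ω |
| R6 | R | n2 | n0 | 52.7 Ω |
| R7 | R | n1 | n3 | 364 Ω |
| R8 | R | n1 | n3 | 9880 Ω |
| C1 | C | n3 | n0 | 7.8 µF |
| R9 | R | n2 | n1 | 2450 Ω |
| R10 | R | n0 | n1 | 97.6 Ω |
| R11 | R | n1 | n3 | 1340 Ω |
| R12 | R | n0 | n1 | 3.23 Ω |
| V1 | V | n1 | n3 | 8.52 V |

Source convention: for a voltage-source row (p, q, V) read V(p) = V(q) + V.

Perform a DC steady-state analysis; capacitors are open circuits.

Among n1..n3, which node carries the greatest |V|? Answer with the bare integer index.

3

Element admittances at DC:
  Y(R1) = 0.0004739 S between n0,n2
  Y(R2) = 0.01160 S between n1,n3
  Y(R3) = 0.01946 S between n0,n3
  Y(R4) = 0.01721 S between n2,n1
  Y(R5) = 0.0001098 S between n3,n2
  Y(R6) = 0.01898 S between n2,n0
  Y(R7) = 0.002747 S between n1,n3
  Y(R8) = 0.0001012 S between n1,n3
  Y(C1) = 0.000 S between n3,n0
  Y(R9) = 0.0004082 S between n2,n1
  Y(R10) = 0.01025 S between n0,n1
  Y(R11) = 0.0007463 S between n1,n3
  Y(R12) = 0.3096 S between n0,n1
  V1: constraint V(n1)−V(n3) = 8.52
Assemble and solve the 4×4 MNA system:
  V(n1)=0.4769  V(n2)=0.2023  V(n3)=-8.043
  i(V1)=-0.2869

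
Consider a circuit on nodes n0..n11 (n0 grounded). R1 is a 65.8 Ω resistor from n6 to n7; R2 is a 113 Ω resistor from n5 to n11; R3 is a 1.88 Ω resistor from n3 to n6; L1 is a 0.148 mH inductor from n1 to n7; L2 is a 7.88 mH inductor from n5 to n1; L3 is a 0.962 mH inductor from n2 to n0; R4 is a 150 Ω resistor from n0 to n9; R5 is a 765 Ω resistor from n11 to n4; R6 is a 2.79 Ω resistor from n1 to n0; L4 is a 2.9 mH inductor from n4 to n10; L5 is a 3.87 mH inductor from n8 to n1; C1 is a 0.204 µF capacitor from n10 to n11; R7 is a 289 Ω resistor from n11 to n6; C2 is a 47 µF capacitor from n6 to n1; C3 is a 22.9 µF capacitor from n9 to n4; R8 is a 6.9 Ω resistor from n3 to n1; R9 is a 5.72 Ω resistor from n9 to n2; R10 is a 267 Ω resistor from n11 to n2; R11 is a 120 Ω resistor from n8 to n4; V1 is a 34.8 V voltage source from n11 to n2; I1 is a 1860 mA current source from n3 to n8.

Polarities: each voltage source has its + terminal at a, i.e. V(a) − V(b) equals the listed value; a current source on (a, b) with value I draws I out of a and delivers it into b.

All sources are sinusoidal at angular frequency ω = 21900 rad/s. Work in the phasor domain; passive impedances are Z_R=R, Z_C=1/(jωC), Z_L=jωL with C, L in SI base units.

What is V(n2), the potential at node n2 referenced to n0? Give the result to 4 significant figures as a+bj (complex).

Apply KCL at each of the 11 non-ground nodes and solve the resulting linear system.
Node n1: branches {L1, L2, R6, L5, C2, R8} → V_1 = -1.154-2.170j
Node n2: branches {L3, R9, R10, V1} → V_2 = -14.29+10.14j
Node n3: branches {R3, R8, I1} → V_3 = -4.005-1.124j
Node n4: branches {R5, L4, C3, R11} → V_4 = -8.286+13.62j
Node n5: branches {R2, L2} → V_5 = 8.365+16.38j
Node n6: branches {R1, R3, R7, C2} → V_6 = -1.285-0.8387j
Node n7: branches {R1, L1} → V_7 = -1.220-2.173j
Node n8: branches {L5, R11, I1} → V_8 = 63.32+104.9j
Node n9: branches {R4, C3, R9} → V_9 = -10.15+14.93j
Node n10: branches {L4, C1} → V_10 = -19.69+15.00j
Node n11: branches {R2, R5, C1, R7, R10, V1} → V_11 = 20.51+10.14j
Source currents: i(V1)=-0.3725-0.1579j

-14.29+10.14j V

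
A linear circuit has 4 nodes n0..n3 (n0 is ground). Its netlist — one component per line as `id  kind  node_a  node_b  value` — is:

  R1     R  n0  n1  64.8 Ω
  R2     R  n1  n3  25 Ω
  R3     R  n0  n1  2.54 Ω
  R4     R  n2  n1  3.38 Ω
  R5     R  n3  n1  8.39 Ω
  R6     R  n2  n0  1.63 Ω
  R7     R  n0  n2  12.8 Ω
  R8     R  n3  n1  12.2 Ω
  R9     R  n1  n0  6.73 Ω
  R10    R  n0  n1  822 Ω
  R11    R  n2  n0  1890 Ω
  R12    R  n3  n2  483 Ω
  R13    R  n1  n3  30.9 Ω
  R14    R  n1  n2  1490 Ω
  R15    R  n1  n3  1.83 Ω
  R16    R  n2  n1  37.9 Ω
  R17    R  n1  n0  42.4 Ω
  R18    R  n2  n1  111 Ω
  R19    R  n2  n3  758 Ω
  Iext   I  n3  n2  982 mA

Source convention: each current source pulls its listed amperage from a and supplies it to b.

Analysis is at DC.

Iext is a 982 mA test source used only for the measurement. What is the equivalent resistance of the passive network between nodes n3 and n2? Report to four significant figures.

Apply KCL at each of the 3 non-ground nodes and solve the resulting linear system.
Node n1: branches {R1, R2, R3, R4, R5, R8, R9, R10, R13, R14, R15, R16, R17, R18} → V_1 = -0.8150
Node n2: branches {R4, R6, R7, R11, R12, R14, R16, R18, R19, Iext} → V_2 = 0.6859
Node n3: branches {R2, R5, R8, R12, R13, R15, R19, Iext} → V_3 = -2.001

R_eq = 2.737 Ω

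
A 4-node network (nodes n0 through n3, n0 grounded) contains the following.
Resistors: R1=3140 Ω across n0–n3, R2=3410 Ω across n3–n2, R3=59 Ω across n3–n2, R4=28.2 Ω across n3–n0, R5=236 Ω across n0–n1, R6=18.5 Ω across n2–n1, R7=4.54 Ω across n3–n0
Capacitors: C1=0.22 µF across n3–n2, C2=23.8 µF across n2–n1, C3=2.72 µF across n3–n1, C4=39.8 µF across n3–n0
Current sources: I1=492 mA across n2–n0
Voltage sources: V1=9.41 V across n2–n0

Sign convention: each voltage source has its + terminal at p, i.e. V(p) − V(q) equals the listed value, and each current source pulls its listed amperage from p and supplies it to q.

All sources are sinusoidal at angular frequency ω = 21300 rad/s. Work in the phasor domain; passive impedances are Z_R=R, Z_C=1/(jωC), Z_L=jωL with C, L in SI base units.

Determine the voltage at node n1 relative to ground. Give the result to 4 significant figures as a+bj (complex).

8.508-0.02276j V

MNA unknowns: 3 node voltages V₁..V_3 plus 1 source current (V1)
R1: Y=0.0003185+0.000j on G[0,3]
C1: Y=0.000+0.004686j on G[3,2]
C2: Y=0.000+0.5069j on G[2,1]
R2: Y=0.0002933+0.000j on G[3,2]
I1: z[2]−=0.492, z[0]+=0.492
C3: Y=0.000+0.05794j on G[3,1]
R3: Y=0.01695+0.000j on G[3,2]
R4: Y=0.03546+0.000j on G[3,0]
C4: Y=0.000+0.8477j on G[3,0]
R5: Y=0.004237+0.000j on G[0,1]
R6: Y=0.05405+0.000j on G[2,1]
R7: Y=0.2203+0.000j on G[3,0]
V1: row V2−V0=9.41, i_V1 at 2,0
solve → V1=8.508-0.02276j, V2=9.410+0.000j, V3=0.5906-0.002382j
aux → i_V1=-0.6813-0.5000j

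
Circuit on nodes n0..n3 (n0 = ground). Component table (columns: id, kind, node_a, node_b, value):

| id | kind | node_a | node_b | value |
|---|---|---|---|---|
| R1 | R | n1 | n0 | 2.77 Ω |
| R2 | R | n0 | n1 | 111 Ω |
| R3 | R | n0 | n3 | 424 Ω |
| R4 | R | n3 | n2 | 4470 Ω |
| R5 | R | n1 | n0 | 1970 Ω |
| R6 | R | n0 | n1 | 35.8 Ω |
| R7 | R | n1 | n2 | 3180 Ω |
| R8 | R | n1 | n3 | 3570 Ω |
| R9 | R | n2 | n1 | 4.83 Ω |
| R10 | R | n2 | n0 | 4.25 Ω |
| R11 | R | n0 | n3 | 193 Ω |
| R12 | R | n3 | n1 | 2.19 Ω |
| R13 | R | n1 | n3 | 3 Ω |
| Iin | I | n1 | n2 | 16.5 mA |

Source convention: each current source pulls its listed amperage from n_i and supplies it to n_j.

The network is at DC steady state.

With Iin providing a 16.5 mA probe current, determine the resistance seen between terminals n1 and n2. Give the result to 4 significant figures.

R_eq = 2.805 Ω

Apply KCL at each of the 3 non-ground nodes and solve the resulting linear system.
Node n1: branches {R1, R2, R5, R6, R7, R8, R9, R12, R13, Iin} → V_1 = -0.01698
Node n2: branches {R4, R7, R9, R10, Iin} → V_2 = 0.02930
Node n3: branches {R3, R4, R8, R11, R12, R13} → V_3 = -0.01681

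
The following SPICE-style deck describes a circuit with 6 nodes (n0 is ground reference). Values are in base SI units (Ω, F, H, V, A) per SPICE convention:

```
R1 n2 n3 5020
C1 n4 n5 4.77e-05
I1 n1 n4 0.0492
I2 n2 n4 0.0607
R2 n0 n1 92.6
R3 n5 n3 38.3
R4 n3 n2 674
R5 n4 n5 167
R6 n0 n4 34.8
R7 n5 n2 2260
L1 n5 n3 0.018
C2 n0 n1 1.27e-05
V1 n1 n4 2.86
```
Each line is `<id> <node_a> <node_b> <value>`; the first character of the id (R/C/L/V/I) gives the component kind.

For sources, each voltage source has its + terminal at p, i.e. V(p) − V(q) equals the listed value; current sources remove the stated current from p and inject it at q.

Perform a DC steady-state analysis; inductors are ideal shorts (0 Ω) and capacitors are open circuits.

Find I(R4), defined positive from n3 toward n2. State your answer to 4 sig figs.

0.04237 A

MNA unknowns: 5 node voltages V₁..V_5 plus 2 source currents (L1, V1)
R1: Y=0.0001992 on G[2,3]
C1: Y=0.000 on G[4,5]
I1: z[1]−=0.0492, z[4]+=0.0492
I2: z[2]−=0.0607, z[4]+=0.0607
R2: Y=0.01080 on G[0,1]
R3: Y=0.02611 on G[5,3]
R4: Y=0.001484 on G[3,2]
R5: Y=0.005988 on G[4,5]
R6: Y=0.02874 on G[0,4]
R7: Y=0.0004425 on G[5,2]
L1: row V5−V3=0, i_L1 at 5,3
C2: Y=0.000 on G[0,1]
V1: row V1−V4=2.86, i_V1 at 1,4
solve → V1=2.079, V2=-39.48, V3=-10.92, V4=-0.7812, V5=-10.92
aux → i_L1=0.04806, i_V1=-0.07165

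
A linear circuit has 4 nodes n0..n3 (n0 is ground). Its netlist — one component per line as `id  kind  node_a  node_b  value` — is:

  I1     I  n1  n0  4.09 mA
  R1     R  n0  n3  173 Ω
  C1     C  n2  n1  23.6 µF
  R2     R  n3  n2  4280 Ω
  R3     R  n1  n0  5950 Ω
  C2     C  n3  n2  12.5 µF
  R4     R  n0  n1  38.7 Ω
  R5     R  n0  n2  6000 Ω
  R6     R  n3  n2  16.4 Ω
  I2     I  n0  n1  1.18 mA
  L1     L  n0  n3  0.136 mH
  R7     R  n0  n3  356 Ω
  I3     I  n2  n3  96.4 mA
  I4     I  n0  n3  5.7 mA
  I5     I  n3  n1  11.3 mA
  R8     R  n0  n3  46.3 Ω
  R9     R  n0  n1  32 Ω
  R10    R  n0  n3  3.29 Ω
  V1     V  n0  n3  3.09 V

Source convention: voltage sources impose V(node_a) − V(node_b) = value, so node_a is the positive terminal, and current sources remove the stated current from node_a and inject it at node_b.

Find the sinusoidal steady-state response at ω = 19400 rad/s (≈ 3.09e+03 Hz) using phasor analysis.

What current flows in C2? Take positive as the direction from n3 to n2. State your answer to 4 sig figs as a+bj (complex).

-0.06025-0.05061j A

Apply KCL at each of the 3 non-ground nodes and solve the resulting linear system.
Node n1: branches {I1, C1, R3, R4, I2, I5, R9} → V_1 = -2.804-0.6175j
Node n2: branches {C1, R2, C2, R5, R6, I3} → V_2 = -2.881-0.2485j
Node n3: branches {R1, R2, C2, R6, L1, R7, I3, I4, I5, R8, R10, V1} → V_3 = -3.090+0.000j
Source currents: i(V1)=-1.196+1.136j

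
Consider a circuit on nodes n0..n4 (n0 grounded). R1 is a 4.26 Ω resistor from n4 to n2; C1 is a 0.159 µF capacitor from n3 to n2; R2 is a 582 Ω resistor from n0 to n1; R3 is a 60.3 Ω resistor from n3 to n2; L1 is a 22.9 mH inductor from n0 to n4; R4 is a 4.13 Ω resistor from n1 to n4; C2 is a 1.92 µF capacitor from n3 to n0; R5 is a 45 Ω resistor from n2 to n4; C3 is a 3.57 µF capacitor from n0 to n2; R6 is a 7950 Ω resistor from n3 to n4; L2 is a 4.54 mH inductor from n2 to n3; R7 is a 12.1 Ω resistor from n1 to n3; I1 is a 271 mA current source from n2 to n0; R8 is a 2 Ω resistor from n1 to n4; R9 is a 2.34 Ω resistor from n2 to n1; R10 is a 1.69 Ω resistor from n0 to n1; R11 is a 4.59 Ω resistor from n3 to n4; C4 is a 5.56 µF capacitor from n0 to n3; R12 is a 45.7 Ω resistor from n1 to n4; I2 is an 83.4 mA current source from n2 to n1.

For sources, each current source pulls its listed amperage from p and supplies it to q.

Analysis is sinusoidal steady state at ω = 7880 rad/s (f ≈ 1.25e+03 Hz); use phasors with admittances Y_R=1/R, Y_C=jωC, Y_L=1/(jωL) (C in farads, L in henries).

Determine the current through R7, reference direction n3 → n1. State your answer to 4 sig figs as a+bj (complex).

-0.006612+0.01305j A

Element admittances at ω=7880 rad/s:
  Y(R1) = 0.2347+0.000j S between n4,n2
  Y(C1) = 0.000+0.001253j S between n3,n2
  Y(R2) = 0.001718+0.000j S between n0,n1
  Y(R3) = 0.01658+0.000j S between n3,n2
  Y(L1) = 0.000-0.005542j S between n0,n4
  Y(R4) = 0.2421+0.000j S between n1,n4
  Y(C2) = 0.000+0.01513j S between n3,n0
  Y(R5) = 0.02222+0.000j S between n2,n4
  Y(C3) = 0.000+0.02813j S between n0,n2
  Y(R6) = 0.0001258+0.000j S between n3,n4
  Y(L2) = 0.000-0.02795j S between n2,n3
  Y(R7) = 0.08264+0.000j S between n1,n3
  I1: injects 0.271 A into n0 (from n2)
  Y(R8) = 0.5000+0.000j S between n1,n4
  Y(R9) = 0.4274+0.000j S between n2,n1
  Y(R10) = 0.5917+0.000j S between n0,n1
  Y(R11) = 0.2179+0.000j S between n3,n4
  Y(C4) = 0.000+0.04381j S between n0,n3
  Y(R12) = 0.02188+0.000j S between n1,n4
  I2: injects 0.0834 A into n1 (from n2)
Assemble and solve the 4×4 MNA system:
  V(n1)=-0.4270+0.09123j  V(n2)=-0.9715+0.1284j  V(n3)=-0.5070+0.2492j  V(n4)=-0.5546+0.1242j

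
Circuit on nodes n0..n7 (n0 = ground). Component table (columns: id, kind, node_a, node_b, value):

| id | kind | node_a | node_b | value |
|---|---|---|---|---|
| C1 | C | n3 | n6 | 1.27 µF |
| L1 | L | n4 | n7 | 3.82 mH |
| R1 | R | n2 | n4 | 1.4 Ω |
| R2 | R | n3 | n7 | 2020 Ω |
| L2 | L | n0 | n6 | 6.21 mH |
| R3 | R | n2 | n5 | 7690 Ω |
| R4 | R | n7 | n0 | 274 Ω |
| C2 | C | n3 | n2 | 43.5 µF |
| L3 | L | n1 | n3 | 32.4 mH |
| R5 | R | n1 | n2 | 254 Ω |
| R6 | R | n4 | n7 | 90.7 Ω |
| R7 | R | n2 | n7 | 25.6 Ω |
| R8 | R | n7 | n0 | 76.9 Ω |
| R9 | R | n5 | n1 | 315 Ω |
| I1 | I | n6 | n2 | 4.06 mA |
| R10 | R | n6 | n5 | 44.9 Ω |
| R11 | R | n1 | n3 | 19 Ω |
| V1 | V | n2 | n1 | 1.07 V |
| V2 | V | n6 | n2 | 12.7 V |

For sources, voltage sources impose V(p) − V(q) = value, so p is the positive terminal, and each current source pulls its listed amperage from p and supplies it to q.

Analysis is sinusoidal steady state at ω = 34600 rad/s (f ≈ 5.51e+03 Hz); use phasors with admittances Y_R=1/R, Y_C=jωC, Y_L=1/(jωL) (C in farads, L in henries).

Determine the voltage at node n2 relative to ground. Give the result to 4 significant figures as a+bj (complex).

-1.640+4.035j V

MNA unknowns: 7 node voltages V₁..V_7 plus 2 source currents (V1, V2)
C1: Y=0.000+0.04394j on G[3,6]
L1: Y=0.000-0.007566j on G[4,7]
R1: Y=0.7143+0.000j on G[2,4]
R2: Y=0.0004950+0.000j on G[3,7]
L2: Y=0.000-0.004654j on G[0,6]
R3: Y=0.0001300+0.000j on G[2,5]
R4: Y=0.003650+0.000j on G[7,0]
C2: Y=0.000+1.505j on G[3,2]
L3: Y=0.000-0.0008920j on G[1,3]
R5: Y=0.003937+0.000j on G[1,2]
R6: Y=0.01103+0.000j on G[4,7]
R7: Y=0.03906+0.000j on G[2,7]
R8: Y=0.01300+0.000j on G[7,0]
R9: Y=0.003175+0.000j on G[5,1]
I1: z[6]−=0.00406, z[2]+=0.00406
R10: Y=0.02227+0.000j on G[6,5]
R11: Y=0.05263+0.000j on G[1,3]
V1: row V2−V1=1.07, i_V1 at 2,1
V2: row V6−V2=12.7, i_V2 at 6,2
solve → V1=-2.710+4.035j, V2=-1.640+4.035j, V3=-1.281+4.084j, V4=-1.642+4.015j, V5=9.286+4.035j, V6=11.06+4.035j, V7=-1.128+3.091j
aux → i_V1=-0.1176-0.001280j, i_V2=-0.06448-0.4908j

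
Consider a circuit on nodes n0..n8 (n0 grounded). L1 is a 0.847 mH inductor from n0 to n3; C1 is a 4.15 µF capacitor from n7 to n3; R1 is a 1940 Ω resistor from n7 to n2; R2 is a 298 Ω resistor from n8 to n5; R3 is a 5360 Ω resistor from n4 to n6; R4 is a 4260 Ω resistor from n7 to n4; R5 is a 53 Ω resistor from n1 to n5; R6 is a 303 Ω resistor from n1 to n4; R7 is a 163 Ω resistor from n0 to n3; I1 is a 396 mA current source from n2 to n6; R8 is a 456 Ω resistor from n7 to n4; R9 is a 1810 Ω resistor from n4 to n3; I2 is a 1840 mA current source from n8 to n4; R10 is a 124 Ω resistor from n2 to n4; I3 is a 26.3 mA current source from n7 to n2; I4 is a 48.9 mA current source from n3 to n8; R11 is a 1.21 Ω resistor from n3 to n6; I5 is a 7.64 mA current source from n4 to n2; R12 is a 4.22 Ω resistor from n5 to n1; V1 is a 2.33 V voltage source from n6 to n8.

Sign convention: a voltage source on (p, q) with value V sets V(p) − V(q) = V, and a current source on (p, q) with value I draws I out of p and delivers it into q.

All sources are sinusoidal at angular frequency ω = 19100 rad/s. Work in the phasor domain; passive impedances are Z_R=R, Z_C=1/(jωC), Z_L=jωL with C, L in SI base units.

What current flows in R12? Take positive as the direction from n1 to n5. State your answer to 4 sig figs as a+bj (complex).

Apply KCL at each of the 8 non-ground nodes and solve the resulting linear system.
Node n1: branches {R5, R6, R12} → V_1 = 138.2-2.662j
Node n2: branches {R1, I1, R10, I3, I5} → V_2 = 221.3-5.584j
Node n3: branches {L1, C1, R7, R9, I4, R11} → V_3 = 0.000+0.000j
Node n4: branches {R3, R4, R6, R8, R9, I2, R10, I5} → V_4 = 280.3-5.322j
Node n5: branches {R2, R5, R12} → V_5 = 136.4-2.628j
Node n6: branches {R3, I1, R11, V1} → V_6 = -1.057-0.01182j
Node n7: branches {C1, R1, R4, R8, I3} → V_7 = 0.1603-9.685j
Node n8: branches {R2, I2, I4, V1} → V_8 = -3.387-0.01182j
Source currents: i(V1)=1.322+0.008778j

0.4344-0.008130j A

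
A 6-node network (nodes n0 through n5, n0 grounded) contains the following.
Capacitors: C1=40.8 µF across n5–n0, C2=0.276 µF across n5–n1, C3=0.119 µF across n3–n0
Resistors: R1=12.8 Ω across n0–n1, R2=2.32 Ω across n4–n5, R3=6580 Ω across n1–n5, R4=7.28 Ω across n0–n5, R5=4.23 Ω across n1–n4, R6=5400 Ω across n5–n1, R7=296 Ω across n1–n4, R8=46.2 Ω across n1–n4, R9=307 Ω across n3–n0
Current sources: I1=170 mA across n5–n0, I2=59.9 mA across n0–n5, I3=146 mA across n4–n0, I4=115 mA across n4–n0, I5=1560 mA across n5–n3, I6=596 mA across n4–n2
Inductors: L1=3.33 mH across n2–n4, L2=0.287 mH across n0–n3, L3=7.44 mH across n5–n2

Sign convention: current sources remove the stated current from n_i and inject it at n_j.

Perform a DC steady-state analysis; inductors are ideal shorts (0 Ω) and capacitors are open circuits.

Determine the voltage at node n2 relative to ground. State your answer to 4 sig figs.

Apply KCL at each of the 5 non-ground nodes and solve the resulting linear system.
Node n1: branches {R1, C2, R3, R5, R6, R7, R8} → V_1 = -7.529
Node n2: branches {L1, L3, I6} → V_2 = -9.776
Node n3: branches {C3, L2, I5, R9} → V_3 = 0.000
Node n4: branches {R2, R5, I3, I4, L1, R7, R8, I6} → V_4 = -9.776
Node n5: branches {C1, R2, C2, I1, R3, R4, I2, R6, I5, L3} → V_5 = -9.776
Source currents: i(L1)=0.2695, i(L2)=-1.560, i(L3)=-0.3265

-9.776 V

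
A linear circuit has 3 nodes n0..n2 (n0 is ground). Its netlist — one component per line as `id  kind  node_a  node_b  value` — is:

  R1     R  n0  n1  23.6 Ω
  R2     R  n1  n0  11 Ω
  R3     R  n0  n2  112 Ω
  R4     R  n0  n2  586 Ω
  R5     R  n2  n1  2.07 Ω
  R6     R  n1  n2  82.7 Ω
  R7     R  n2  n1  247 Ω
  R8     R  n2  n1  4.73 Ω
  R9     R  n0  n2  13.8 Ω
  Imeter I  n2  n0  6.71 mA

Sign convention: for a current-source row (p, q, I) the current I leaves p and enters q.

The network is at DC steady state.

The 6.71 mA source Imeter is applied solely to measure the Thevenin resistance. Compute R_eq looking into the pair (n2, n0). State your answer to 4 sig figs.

R_eq = 5.119 Ω

Apply KCL at each of the 2 non-ground nodes and solve the resulting linear system.
Node n1: branches {R1, R2, R5, R6, R7, R8} → V_1 = -0.02893
Node n2: branches {R3, R4, R5, R6, R7, R8, R9, Imeter} → V_2 = -0.03435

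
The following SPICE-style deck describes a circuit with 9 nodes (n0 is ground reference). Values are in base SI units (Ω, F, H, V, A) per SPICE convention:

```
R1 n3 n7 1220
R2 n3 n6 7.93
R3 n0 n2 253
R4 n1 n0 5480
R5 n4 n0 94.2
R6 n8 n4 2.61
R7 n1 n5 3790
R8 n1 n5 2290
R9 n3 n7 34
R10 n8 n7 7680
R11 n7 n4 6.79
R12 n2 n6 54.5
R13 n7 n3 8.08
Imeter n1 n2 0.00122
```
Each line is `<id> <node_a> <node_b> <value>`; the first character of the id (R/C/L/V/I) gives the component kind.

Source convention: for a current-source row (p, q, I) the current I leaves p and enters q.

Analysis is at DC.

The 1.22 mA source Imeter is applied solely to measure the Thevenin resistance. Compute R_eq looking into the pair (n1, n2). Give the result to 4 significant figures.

R_eq = 5582. Ω

Apply KCL at each of the 8 non-ground nodes and solve the resulting linear system.
Node n1: branches {R4, R7, R8, Imeter} → V_1 = -6.686
Node n2: branches {R3, R12, Imeter} → V_2 = 0.1240
Node n3: branches {R1, R2, R9, R13} → V_3 = 0.07844
Node n4: branches {R5, R6, R11} → V_4 = 0.06875
Node n5: branches {R7, R8} → V_5 = -6.686
Node n6: branches {R2, R12} → V_6 = 0.08423
Node n7: branches {R1, R9, R10, R11, R13} → V_7 = 0.07370
Node n8: branches {R6, R10} → V_8 = 0.06875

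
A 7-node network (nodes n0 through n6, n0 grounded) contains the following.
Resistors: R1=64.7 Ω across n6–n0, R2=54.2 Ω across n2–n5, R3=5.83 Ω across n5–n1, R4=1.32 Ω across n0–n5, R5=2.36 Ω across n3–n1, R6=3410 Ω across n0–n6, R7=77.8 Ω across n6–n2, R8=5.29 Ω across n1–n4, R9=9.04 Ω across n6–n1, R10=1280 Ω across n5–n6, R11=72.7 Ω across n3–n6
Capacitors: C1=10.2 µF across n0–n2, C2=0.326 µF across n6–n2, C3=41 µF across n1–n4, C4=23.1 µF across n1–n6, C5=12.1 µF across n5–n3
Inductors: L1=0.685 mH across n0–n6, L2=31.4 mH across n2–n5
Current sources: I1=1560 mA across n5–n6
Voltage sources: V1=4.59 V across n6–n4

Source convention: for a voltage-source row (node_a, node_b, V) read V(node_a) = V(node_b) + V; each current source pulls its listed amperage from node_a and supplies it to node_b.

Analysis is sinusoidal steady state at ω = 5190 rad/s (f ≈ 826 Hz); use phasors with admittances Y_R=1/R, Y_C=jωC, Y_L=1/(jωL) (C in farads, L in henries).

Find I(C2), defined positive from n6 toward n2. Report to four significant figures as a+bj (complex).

MNA unknowns: 6 node voltages V₁..V_6 plus 1 source current (V1)
R1: Y=0.01546+0.000j on G[6,0]
R2: Y=0.01845+0.000j on G[2,5]
C1: Y=0.000+0.05294j on G[0,2]
L1: Y=0.000-0.2813j on G[0,6]
C2: Y=0.000+0.001692j on G[6,2]
R3: Y=0.1715+0.000j on G[5,1]
I1: z[5]−=1.56, z[6]+=1.56
C3: Y=0.000+0.2128j on G[1,4]
L2: Y=0.000-0.006136j on G[2,5]
R4: Y=0.7576+0.000j on G[0,5]
R5: Y=0.4237+0.000j on G[3,1]
R6: Y=0.0002933+0.000j on G[0,6]
R7: Y=0.01285+0.000j on G[6,2]
C4: Y=0.000+0.1199j on G[1,6]
R8: Y=0.1890+0.000j on G[1,4]
C5: Y=0.000+0.06280j on G[5,3]
R9: Y=0.1106+0.000j on G[6,1]
R10: Y=0.0007813+0.000j on G[5,6]
R11: Y=0.01376+0.000j on G[3,6]
V1: row V6−V4=4.59, i_V1 at 6,4
solve → V1=-0.9624+4.278j, V2=1.476+1.006j, V3=-0.3800+4.081j, V4=-1.633+5.407j, V5=-1.999+0.8825j, V6=2.957+5.407j
aux → i_V1=-0.3671+0.07091j

-0.007447+0.002507j A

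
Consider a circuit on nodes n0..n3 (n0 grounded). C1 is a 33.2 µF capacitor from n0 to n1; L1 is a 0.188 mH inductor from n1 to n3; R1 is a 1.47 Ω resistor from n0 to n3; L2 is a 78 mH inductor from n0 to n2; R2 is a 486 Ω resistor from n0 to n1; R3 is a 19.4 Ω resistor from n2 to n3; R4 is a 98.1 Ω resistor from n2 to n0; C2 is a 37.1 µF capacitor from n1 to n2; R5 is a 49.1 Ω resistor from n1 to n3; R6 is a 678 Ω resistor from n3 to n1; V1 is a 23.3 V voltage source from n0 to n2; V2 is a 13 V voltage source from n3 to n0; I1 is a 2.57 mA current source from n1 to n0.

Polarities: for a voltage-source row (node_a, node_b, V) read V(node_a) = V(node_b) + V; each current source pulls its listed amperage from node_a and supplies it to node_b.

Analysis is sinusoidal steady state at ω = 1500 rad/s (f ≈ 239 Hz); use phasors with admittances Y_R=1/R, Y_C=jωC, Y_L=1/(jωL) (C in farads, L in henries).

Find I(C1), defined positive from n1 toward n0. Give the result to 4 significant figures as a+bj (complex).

Apply KCL at each of the 3 non-ground nodes and solve the resulting linear system.
Node n1: branches {C1, L1, R2, C2, R5, R6, I1} → V_1 = 13.78-0.01391j
Node n2: branches {L2, R3, R4, C2, V1} → V_2 = -23.30+0.000j
Node n3: branches {L1, R1, R3, R5, R6, V2} → V_3 = 13.00+0.000j
Source currents: i(V1)=-2.109-1.864j, i(V2)=-10.75-2.749j

0.0006925+0.6860j A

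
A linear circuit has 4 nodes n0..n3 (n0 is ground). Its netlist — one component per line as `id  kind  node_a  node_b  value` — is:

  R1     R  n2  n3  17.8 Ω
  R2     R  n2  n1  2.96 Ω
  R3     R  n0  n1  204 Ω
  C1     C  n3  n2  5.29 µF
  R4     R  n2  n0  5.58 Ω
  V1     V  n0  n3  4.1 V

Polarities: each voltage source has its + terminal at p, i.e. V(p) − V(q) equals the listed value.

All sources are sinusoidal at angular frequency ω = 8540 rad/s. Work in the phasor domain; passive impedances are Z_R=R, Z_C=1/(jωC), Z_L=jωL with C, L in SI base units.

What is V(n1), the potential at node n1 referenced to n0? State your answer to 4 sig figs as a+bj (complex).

-1.051-0.5624j V

MNA unknowns: 3 node voltages V₁..V_3 plus 1 source current (V1)
R1: Y=0.05618+0.000j on G[2,3]
R2: Y=0.3378+0.000j on G[2,1]
R3: Y=0.004902+0.000j on G[0,1]
C1: Y=0.000+0.04518j on G[3,2]
R4: Y=0.1792+0.000j on G[2,0]
V1: row V0−V3=4.1, i_V1 at 0,3
solve → V1=-1.051-0.5624j, V2=-1.066-0.5705j, V3=-4.100+0.000j
aux → i_V1=-0.1962-0.1050j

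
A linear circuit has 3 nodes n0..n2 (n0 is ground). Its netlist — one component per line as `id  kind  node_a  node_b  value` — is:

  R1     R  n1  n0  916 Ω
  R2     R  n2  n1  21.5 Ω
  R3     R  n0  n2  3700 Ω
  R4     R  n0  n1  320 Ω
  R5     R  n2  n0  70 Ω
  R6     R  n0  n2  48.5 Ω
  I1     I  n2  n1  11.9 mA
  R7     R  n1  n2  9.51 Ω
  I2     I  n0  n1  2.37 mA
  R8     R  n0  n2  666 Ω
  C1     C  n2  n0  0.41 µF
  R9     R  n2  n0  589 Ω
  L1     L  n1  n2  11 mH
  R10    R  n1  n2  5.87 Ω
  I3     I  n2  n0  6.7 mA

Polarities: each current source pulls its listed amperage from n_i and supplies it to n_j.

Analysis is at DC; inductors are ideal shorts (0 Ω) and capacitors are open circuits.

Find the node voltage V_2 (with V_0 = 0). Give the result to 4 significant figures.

-0.1017 V

Element admittances at DC:
  Y(R1) = 0.001092 S between n1,n0
  Y(R2) = 0.04651 S between n2,n1
  Y(R3) = 0.0002703 S between n0,n2
  Y(R4) = 0.003125 S between n0,n1
  Y(R5) = 0.01429 S between n2,n0
  Y(R6) = 0.02062 S between n0,n2
  I1: injects 0.0119 A into n1 (from n2)
  Y(R7) = 0.1052 S between n1,n2
  I2: injects 0.00237 A into n1 (from n0)
  Y(R8) = 0.001502 S between n0,n2
  Y(C1) = 0.000 S between n2,n0
  Y(R9) = 0.001698 S between n2,n0
  L1: short n1↔n2 (DC inductor)
  Y(R10) = 0.1704 S between n1,n2
  I3: injects 0.0067 A into n0 (from n2)
Assemble and solve the 3×3 MNA system:
  V(n1)=-0.1017  V(n2)=-0.1017
  i(L1)=0.01470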